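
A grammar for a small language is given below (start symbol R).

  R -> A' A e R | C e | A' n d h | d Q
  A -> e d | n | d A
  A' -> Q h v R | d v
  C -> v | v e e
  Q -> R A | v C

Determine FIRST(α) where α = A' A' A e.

{ d, v }

Add FIRST(A') = { d, v }; A' is not nullable, stop.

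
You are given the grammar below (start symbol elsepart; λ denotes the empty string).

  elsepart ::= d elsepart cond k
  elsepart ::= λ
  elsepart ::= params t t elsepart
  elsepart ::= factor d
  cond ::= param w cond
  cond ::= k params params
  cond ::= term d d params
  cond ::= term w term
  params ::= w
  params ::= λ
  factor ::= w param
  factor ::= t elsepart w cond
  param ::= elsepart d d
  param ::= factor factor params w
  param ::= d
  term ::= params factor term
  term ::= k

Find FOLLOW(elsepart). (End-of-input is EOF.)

elsepart is the start symbol, so EOF ∈ FOLLOW(elsepart).
In elsepart ::= d elsepart cond k: add FIRST(cond k) = { d, k, t, w }.
In elsepart ::= params t t elsepart: elsepart is at the end, add FOLLOW(elsepart) = { EOF, d, k, t, w }.
In factor ::= t elsepart w cond: add FIRST(w cond) = { w }.
In param ::= elsepart d d: add FIRST(d d) = { d }.
Union: FOLLOW(elsepart) = { EOF, d, k, t, w }.

{ EOF, d, k, t, w }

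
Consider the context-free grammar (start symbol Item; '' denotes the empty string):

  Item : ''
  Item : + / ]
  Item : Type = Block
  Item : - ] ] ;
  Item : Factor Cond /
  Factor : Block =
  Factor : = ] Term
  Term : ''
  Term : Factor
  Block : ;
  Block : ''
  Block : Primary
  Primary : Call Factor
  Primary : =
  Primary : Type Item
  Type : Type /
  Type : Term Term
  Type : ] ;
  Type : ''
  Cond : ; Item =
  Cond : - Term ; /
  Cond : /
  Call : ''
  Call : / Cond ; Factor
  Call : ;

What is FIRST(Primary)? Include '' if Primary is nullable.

From Primary : Call Factor: Call nullable, take FIRST(Call) ∪ FIRST(Factor) = { +, -, /, ;, =, ] }.
Primary : = contributes {=}.
From Primary : Type Item: Type, Item nullable, take FIRST(Type) ∪ FIRST(Item) = { +, -, /, ;, =, ] }; also '' since the whole RHS is nullable.
Union: FIRST(Primary) = { +, -, /, ;, =, ], '' }.

{ +, -, /, ;, =, ], '' }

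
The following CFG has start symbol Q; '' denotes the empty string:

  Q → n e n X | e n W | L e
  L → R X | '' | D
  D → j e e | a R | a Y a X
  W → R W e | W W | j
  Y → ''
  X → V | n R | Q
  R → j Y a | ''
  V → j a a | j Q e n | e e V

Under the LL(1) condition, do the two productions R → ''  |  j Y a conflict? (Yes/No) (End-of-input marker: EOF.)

FIRST('') = { '' } and FIRST(j Y a) = { j }.
The first alternative is nullable and FOLLOW(R) = { EOF, a, e, j, n } shares j with FIRST of the second — conflict.

Yes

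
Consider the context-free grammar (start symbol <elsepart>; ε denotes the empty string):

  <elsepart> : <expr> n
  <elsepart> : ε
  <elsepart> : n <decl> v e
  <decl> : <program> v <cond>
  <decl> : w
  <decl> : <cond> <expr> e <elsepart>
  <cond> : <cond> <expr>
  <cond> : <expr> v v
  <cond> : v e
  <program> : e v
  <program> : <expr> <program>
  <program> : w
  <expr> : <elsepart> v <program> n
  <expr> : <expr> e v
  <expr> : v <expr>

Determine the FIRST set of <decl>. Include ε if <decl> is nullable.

From <decl> : <program> v <cond>: add FIRST(<program>) = { e, n, v, w }.
<decl> : w contributes {w}.
From <decl> : <cond> <expr> e <elsepart>: add FIRST(<cond>) = { n, v }.
Union: FIRST(<decl>) = { e, n, v, w }.

{ e, n, v, w }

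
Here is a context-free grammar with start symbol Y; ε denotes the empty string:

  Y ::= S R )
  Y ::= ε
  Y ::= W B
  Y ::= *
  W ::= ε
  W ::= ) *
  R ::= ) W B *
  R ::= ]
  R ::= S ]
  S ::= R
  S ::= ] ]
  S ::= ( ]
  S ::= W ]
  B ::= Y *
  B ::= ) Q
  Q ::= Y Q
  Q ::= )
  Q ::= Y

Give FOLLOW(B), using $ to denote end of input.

{ $, (, ), *, ] }

In Y ::= W B: B is at the end, add FOLLOW(Y) = { $, (, ), *, ] }.
In R ::= ) W B *: add FIRST(*) = { * }.
Union: FOLLOW(B) = { $, (, ), *, ] }.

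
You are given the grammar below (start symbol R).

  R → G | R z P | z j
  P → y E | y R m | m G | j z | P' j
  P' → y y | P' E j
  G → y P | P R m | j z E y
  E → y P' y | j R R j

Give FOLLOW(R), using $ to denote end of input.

{ $, j, m, y, z }

R is the start symbol, so $ ∈ FOLLOW(R).
In R → R z P: add FIRST(z P) = { z }.
In P → y R m: add FIRST(m) = { m }.
In G → P R m: add FIRST(m) = { m }.
In E → j R R j: add FIRST(R j) = { j, m, y, z }.
In E → j R R j: add FIRST(j) = { j }.
Union: FOLLOW(R) = { $, j, m, y, z }.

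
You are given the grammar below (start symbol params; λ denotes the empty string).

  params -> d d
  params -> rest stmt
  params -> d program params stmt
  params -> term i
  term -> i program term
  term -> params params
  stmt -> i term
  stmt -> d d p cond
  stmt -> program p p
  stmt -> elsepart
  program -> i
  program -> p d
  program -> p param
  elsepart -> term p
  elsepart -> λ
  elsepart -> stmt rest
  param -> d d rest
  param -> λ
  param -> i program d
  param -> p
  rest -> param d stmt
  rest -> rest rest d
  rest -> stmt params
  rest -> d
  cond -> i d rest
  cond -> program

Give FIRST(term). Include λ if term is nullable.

term -> i program term contributes {i}.
From term -> params params: add FIRST(params) = { d, i, p }.
Union: FIRST(term) = { d, i, p }.

{ d, i, p }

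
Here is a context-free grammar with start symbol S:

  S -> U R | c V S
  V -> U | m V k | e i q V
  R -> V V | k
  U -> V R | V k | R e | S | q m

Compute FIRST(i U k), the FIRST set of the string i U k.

{ i }

i is a terminal; add {i} and stop.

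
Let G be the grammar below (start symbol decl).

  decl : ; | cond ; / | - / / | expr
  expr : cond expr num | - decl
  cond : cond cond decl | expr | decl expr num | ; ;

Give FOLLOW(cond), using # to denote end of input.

In decl : cond ; /: add FIRST(; /) = { ; }.
In expr : cond expr num: add FIRST(expr num) = { -, ; }.
In cond : cond cond decl: add FIRST(cond decl) = { -, ; }.
In cond : cond cond decl: add FIRST(decl) = { -, ; }.
Union: FOLLOW(cond) = { -, ; }.

{ -, ; }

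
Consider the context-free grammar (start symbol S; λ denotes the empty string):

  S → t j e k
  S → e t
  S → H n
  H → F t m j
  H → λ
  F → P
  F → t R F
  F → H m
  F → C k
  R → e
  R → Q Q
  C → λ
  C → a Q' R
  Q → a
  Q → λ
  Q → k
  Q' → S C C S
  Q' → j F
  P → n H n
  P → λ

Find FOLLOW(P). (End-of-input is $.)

{ a, e, k, m, n, t }

In F → P: P is at the end, add FOLLOW(F) = { a, e, k, m, n, t }.
Union: FOLLOW(P) = { a, e, k, m, n, t }.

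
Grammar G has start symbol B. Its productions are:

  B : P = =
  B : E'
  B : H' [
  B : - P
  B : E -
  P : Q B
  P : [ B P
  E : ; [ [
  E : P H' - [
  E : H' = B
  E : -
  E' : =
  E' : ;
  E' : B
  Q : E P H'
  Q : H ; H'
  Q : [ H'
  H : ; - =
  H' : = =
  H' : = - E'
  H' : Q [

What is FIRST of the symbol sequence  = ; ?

= is a terminal; add {=} and stop.

{ = }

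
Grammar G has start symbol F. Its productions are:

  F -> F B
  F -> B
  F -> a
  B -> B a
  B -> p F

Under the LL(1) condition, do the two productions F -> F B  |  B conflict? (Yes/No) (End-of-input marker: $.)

Yes

FIRST(F B) = { a, p } and FIRST(B) = { p }.
Both contain p, so the two alternatives are not disjoint — LL(1) conflict.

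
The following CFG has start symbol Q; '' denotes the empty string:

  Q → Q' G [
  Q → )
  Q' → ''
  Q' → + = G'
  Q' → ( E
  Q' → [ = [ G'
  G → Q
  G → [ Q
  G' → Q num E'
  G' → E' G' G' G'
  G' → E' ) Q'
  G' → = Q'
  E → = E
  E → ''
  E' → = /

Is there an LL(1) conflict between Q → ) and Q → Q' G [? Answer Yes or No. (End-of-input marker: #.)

FIRST()) = { ) } and FIRST(Q' G [) = { (, ), +, [ }.
Both contain ), so the two alternatives are not disjoint — LL(1) conflict.

Yes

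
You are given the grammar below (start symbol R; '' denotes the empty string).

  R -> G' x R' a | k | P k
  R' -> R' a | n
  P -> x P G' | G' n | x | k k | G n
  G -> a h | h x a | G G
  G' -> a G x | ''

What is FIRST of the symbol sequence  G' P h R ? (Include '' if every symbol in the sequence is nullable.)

{ a, h, k, n, x }

Add FIRST(G')\{''} = { a }; G' is nullable, continue.
Add FIRST(P) = { a, h, k, n, x }; P is not nullable, stop.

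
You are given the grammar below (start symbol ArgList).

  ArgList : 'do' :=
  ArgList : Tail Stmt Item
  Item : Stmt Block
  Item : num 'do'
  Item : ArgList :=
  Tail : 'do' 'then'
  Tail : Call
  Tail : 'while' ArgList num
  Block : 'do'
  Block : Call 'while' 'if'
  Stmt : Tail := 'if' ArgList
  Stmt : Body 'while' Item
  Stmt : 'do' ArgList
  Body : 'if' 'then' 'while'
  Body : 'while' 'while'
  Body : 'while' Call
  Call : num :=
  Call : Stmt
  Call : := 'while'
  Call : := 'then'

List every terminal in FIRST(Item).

{ 'do', 'if', 'while', :=, num }

From Item : Stmt Block: add FIRST(Stmt) = { 'do', 'if', 'while', :=, num }.
Item : num 'do' contributes {num}.
From Item : ArgList :=: add FIRST(ArgList) = { 'do', 'if', 'while', :=, num }.
Union: FIRST(Item) = { 'do', 'if', 'while', :=, num }.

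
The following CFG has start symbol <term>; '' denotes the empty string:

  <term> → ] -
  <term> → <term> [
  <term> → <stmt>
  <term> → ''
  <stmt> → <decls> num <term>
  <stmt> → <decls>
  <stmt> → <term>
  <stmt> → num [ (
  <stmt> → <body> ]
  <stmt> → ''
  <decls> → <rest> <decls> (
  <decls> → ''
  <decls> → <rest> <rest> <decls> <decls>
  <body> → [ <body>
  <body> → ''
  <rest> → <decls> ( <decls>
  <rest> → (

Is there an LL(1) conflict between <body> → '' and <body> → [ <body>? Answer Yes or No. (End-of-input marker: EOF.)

FIRST('') = { '' } and FIRST([ <body>) = { [ }.
The first is nullable but FOLLOW(<body>) = { ] } is disjoint from FIRST of the second.

No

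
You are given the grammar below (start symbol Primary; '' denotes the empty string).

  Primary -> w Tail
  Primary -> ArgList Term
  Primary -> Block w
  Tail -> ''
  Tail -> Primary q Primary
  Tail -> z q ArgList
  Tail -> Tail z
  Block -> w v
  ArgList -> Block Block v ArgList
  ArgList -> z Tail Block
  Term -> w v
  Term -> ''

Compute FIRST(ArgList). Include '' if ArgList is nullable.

From ArgList -> Block Block v ArgList: add FIRST(Block) = { w }.
ArgList -> z Tail Block contributes {z}.
Union: FIRST(ArgList) = { w, z }.

{ w, z }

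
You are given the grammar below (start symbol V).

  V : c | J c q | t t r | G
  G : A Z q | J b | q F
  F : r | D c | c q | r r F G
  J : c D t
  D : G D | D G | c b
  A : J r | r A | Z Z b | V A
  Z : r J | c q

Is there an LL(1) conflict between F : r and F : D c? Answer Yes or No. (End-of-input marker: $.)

Yes

FIRST(r) = { r } and FIRST(D c) = { c, q, r, t }.
Both contain r, so the two alternatives are not disjoint — LL(1) conflict.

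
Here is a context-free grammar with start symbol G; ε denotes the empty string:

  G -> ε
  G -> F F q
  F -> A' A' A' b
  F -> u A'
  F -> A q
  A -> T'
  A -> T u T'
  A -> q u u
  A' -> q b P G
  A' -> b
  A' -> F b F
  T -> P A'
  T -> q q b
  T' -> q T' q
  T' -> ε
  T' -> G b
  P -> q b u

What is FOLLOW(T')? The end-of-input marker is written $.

{ q }

In A -> T': T' is at the end, add FOLLOW(A) = { q }.
In A -> T u T': T' is at the end, add FOLLOW(A) = { q }.
In T' -> q T' q: add FIRST(q) = { q }.
Union: FOLLOW(T') = { q }.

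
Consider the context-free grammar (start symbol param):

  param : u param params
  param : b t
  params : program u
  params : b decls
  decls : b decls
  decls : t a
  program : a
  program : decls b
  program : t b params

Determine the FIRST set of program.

{ a, b, t }

program : a contributes {a}.
From program : decls b: add FIRST(decls) = { b, t }.
program : t b params contributes {t}.
Union: FIRST(program) = { a, b, t }.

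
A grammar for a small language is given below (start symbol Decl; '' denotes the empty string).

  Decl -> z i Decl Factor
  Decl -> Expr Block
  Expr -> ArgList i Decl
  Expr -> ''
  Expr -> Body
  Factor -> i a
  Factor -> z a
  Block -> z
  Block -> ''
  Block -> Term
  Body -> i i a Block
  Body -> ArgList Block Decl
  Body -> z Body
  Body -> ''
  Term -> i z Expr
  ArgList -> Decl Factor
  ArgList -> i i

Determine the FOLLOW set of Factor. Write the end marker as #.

{ #, i, z }

In Decl -> z i Decl Factor: Factor is at the end, add FOLLOW(Decl) = { #, i, z }.
In ArgList -> Decl Factor: Factor is at the end, add FOLLOW(ArgList) = { #, i, z }.
Union: FOLLOW(Factor) = { #, i, z }.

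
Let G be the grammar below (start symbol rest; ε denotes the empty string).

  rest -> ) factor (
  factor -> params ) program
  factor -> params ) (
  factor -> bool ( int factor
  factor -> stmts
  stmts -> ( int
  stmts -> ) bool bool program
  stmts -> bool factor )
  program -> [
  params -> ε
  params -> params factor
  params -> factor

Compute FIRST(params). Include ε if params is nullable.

{ (, ), bool, ε }

params -> ε contributes ε.
From params -> params factor: params nullable, take FIRST(params) ∪ FIRST(factor) = { (, ), bool }.
From params -> factor: add FIRST(factor) = { (, ), bool }.
Union: FIRST(params) = { (, ), bool, ε }.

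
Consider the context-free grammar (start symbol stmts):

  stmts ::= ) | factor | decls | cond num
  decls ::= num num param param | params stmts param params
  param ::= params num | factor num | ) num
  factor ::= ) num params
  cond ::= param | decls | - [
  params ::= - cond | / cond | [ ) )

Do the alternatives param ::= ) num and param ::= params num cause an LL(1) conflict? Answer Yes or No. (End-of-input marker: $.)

No

FIRST() num) = { ) } and FIRST(params num) = { -, /, [ }.
The FIRST sets are disjoint and neither alternative is nullable — no conflict.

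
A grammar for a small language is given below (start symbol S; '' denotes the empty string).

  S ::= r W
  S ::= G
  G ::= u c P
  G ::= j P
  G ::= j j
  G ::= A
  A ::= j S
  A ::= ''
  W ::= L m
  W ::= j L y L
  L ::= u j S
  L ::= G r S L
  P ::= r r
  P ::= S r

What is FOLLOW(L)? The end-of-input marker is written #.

{ #, j, m, r, u, y }

In W ::= L m: add FIRST(m) = { m }.
In W ::= j L y L: add FIRST(y L) = { y }.
In W ::= j L y L: L is at the end, add FOLLOW(W) = { #, j, m, r, u, y }.
In L ::= G r S L: L is at the end, add FOLLOW(L) = { #, j, m, r, u, y }.
Union: FOLLOW(L) = { #, j, m, r, u, y }.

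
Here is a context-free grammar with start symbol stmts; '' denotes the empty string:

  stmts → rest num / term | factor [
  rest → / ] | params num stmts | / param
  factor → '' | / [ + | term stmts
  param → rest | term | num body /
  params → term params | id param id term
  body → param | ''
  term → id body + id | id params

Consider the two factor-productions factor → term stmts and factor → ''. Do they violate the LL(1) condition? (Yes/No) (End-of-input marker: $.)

FIRST(term stmts) = { id } and FIRST('') = { '' }.
The second is nullable but FOLLOW(factor) = { [ } is disjoint from FIRST of the first.

No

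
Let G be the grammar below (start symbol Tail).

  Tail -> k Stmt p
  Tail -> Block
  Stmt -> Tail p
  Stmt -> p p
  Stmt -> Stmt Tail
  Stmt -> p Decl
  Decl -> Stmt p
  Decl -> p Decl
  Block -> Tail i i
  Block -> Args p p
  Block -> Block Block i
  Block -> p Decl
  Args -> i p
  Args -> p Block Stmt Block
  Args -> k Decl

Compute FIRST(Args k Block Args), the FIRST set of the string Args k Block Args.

{ i, k, p }

Add FIRST(Args) = { i, k, p }; Args is not nullable, stop.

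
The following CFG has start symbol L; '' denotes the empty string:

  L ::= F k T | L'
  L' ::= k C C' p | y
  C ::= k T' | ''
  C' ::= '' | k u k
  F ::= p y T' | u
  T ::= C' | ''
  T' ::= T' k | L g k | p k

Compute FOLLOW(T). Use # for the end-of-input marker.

{ #, g }

In L ::= F k T: T is at the end, add FOLLOW(L) = { #, g }.
Union: FOLLOW(T) = { #, g }.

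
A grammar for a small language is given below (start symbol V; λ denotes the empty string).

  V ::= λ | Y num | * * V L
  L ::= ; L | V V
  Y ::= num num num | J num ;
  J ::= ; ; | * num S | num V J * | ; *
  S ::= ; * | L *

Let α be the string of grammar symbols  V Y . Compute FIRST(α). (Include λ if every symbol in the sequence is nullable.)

Add FIRST(V)\{λ} = { *, ;, num }; V is nullable, continue.
Add FIRST(Y) = { *, ;, num }; Y is not nullable, stop.

{ *, ;, num }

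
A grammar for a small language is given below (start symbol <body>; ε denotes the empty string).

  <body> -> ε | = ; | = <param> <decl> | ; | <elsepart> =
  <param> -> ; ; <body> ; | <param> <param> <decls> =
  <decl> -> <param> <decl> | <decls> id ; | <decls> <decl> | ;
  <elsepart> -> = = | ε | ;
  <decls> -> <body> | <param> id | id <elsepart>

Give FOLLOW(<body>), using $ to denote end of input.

<body> is the start symbol, so $ ∈ FOLLOW(<body>).
In <param> -> ; ; <body> ;: add FIRST(;) = { ; }.
In <decls> -> <body>: <body> is at the end, add FOLLOW(<decls>) = { ;, =, id }.
Union: FOLLOW(<body>) = { $, ;, =, id }.

{ $, ;, =, id }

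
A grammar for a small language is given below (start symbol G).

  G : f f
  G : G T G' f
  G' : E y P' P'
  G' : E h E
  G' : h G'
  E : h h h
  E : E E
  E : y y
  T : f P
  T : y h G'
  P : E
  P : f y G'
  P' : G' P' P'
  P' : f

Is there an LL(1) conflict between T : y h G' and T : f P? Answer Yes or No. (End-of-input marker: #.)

FIRST(y h G') = { y } and FIRST(f P) = { f }.
The FIRST sets are disjoint and neither alternative is nullable — no conflict.

No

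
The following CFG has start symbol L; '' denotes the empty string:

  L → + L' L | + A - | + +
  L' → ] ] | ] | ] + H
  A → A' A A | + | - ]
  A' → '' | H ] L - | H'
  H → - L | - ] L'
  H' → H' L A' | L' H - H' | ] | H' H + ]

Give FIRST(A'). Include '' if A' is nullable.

{ -, ], '' }

A' → '' contributes ''.
From A' → H ] L -: add FIRST(H) = { - }.
From A' → H': add FIRST(H') = { ] }.
Union: FIRST(A') = { -, ], '' }.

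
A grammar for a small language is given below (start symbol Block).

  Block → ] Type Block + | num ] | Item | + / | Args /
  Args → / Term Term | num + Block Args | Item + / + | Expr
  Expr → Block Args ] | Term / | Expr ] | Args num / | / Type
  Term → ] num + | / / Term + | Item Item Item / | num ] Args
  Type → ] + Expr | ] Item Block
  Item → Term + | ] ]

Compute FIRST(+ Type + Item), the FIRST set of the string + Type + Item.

+ is a terminal; add {+} and stop.

{ + }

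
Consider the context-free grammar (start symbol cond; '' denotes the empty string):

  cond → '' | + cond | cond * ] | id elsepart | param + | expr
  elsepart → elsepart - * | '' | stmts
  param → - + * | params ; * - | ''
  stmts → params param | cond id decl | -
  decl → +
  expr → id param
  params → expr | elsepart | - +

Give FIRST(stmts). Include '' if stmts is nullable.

{ *, +, -, ;, id, '' }

From stmts → params param: params, param nullable, take FIRST(params) ∪ FIRST(param) = { *, +, -, ;, id }; also '' since the whole RHS is nullable.
From stmts → cond id decl: cond nullable, take FIRST(cond) ∪ {id} = { *, +, -, ;, id }.
stmts → - contributes {-}.
Union: FIRST(stmts) = { *, +, -, ;, id, '' }.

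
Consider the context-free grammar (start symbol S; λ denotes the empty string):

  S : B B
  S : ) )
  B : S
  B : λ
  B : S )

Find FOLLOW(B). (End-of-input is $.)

In S : B B: add FIRST(B)\{λ} = { ) }.
  Since B is nullable, also add FOLLOW(S) = { $, ) }.
In S : B B: B is at the end, add FOLLOW(S) = { $, ) }.
Union: FOLLOW(B) = { $, ) }.

{ $, ) }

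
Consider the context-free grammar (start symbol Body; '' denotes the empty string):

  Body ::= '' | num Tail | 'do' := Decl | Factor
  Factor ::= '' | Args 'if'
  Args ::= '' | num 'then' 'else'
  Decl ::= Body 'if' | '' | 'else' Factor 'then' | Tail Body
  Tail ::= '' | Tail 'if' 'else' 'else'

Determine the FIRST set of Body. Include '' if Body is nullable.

{ 'do', 'if', num, '' }

Body ::= '' contributes ''.
Body ::= num Tail contributes {num}.
Body ::= 'do' := Decl contributes {'do'}.
From Body ::= Factor: add FIRST(Factor) = { 'if', num, '' } (including '' since Factor is nullable).
Union: FIRST(Body) = { 'do', 'if', num, '' }.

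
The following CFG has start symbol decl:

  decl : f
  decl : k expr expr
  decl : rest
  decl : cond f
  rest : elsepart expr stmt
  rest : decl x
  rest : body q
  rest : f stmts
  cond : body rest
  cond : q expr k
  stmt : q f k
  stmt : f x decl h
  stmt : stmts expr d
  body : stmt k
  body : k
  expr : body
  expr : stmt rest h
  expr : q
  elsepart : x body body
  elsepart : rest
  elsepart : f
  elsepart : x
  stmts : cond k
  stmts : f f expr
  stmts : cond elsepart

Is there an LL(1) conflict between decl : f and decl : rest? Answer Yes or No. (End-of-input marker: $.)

FIRST(f) = { f } and FIRST(rest) = { f, k, q, x }.
Both contain f, so the two alternatives are not disjoint — LL(1) conflict.

Yes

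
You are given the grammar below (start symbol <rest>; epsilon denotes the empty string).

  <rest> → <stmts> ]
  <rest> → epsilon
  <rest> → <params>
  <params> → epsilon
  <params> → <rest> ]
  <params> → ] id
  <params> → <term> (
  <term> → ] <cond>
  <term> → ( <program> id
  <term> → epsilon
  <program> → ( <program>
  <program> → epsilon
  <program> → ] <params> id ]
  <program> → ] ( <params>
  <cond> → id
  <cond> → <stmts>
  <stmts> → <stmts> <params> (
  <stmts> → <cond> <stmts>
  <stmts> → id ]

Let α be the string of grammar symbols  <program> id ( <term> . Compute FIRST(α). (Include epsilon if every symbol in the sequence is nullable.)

Add FIRST(<program>)\{epsilon} = { (, ] }; <program> is nullable, continue.
id is a terminal; add {id} and stop.

{ (, ], id }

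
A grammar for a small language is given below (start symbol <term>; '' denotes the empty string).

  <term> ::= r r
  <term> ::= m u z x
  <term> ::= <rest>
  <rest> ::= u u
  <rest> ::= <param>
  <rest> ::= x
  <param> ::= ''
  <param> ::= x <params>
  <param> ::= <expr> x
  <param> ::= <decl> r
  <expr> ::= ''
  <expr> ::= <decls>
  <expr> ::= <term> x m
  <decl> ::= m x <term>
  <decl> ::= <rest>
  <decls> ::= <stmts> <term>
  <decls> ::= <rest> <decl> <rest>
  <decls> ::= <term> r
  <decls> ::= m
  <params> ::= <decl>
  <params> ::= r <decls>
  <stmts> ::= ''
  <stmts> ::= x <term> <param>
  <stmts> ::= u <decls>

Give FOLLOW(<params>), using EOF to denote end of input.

{ EOF, m, r, u, x }

In <param> ::= x <params>: <params> is at the end, add FOLLOW(<param>) = { EOF, m, r, u, x }.
Union: FOLLOW(<params>) = { EOF, m, r, u, x }.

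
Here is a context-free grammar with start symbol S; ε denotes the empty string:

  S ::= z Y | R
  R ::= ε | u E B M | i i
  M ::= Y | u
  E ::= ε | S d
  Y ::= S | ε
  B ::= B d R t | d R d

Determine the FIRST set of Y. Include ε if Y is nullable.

From Y ::= S: add FIRST(S) = { i, u, z, ε } (including ε since S is nullable).
Y ::= ε contributes ε.
Union: FIRST(Y) = { i, u, z, ε }.

{ i, u, z, ε }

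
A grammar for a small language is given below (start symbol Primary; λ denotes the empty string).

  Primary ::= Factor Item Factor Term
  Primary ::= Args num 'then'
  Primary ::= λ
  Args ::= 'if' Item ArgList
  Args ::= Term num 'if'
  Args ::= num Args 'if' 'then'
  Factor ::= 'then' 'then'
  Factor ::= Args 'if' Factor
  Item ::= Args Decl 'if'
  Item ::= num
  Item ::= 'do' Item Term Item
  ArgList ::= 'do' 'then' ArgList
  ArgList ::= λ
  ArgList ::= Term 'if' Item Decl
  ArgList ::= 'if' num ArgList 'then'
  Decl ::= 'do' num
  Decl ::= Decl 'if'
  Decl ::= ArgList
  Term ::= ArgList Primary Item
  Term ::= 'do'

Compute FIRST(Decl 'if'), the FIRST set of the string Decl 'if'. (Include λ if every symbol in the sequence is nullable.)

{ 'do', 'if', 'then', num }

Add FIRST(Decl)\{λ} = { 'do', 'if', 'then', num }; Decl is nullable, continue.
'if' is a terminal; add {'if'} and stop.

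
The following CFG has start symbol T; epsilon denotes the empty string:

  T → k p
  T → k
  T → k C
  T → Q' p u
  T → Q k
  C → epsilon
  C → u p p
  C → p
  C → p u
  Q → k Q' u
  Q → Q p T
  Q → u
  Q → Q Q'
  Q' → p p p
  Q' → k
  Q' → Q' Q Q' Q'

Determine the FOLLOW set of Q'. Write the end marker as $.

In T → Q' p u: add FIRST(p u) = { p }.
In Q → k Q' u: add FIRST(u) = { u }.
In Q → Q Q': Q' is at the end, add FOLLOW(Q) = { k, p }.
In Q' → Q' Q Q' Q': add FIRST(Q Q' Q') = { k, u }.
In Q' → Q' Q Q' Q': add FIRST(Q') = { k, p }.
In Q' → Q' Q Q' Q': Q' is at the end, add FOLLOW(Q') = { k, p, u }.
Union: FOLLOW(Q') = { k, p, u }.

{ k, p, u }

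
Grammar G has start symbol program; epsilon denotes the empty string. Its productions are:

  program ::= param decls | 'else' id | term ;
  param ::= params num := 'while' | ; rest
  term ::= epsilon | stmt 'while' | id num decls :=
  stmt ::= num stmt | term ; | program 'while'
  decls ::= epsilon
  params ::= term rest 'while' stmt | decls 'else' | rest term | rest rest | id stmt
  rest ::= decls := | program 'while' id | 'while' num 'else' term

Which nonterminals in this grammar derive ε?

{ decls, term }

Directly nullable (have an epsilon-production): term, decls.
No other nonterminal has a production whose RHS symbols are all nullable.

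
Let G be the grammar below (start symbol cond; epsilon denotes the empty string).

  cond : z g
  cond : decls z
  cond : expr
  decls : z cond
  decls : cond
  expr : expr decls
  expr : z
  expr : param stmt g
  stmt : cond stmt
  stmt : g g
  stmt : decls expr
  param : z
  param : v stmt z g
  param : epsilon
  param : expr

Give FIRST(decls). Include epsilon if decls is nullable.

{ g, v, z }

decls : z cond contributes {z}.
From decls : cond: add FIRST(cond) = { g, v, z }.
Union: FIRST(decls) = { g, v, z }.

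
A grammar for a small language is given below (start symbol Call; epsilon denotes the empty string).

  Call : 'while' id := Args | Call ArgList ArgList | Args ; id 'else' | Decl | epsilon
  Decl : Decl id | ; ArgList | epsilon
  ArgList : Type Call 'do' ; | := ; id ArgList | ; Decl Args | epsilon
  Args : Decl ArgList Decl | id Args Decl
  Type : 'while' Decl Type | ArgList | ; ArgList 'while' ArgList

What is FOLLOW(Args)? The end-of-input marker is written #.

In Call : 'while' id := Args: Args is at the end, add FOLLOW(Call) = { #, 'do', 'while', :=, ;, id }.
In Call : Args ; id 'else': add FIRST(; id 'else') = { ; }.
In ArgList : ; Decl Args: Args is at the end, add FOLLOW(ArgList) = { #, 'do', 'while', :=, ;, id }.
In Args : id Args Decl: add FIRST(Decl)\{epsilon} = { ;, id }.
  Since Decl is nullable, also add FOLLOW(Args) = { #, 'do', 'while', :=, ;, id }.
Union: FOLLOW(Args) = { #, 'do', 'while', :=, ;, id }.

{ #, 'do', 'while', :=, ;, id }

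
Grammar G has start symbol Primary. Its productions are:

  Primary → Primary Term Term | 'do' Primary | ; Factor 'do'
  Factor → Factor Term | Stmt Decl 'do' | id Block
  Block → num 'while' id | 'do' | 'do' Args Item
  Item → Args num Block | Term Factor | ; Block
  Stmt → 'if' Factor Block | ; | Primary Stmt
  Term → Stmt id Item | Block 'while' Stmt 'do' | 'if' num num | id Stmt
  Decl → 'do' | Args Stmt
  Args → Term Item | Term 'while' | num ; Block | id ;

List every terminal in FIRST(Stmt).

{ 'do', 'if', ; }

Stmt → 'if' Factor Block contributes {'if'}.
Stmt → ; contributes {;}.
From Stmt → Primary Stmt: add FIRST(Primary) = { 'do', ; }.
Union: FIRST(Stmt) = { 'do', 'if', ; }.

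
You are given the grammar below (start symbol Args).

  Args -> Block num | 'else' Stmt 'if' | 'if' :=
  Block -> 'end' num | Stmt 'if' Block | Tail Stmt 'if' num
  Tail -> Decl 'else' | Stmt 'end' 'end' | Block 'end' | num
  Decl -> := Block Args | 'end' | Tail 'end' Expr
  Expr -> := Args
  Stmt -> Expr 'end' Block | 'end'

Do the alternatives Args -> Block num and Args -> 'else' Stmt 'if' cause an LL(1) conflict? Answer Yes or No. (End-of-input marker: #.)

No

FIRST(Block num) = { 'end', :=, num } and FIRST('else' Stmt 'if') = { 'else' }.
The FIRST sets are disjoint and neither alternative is nullable — no conflict.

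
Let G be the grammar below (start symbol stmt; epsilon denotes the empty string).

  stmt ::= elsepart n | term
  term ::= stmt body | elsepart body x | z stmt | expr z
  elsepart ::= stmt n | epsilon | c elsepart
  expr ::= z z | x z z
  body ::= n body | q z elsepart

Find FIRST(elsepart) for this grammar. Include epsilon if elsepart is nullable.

From elsepart ::= stmt n: add FIRST(stmt) = { c, n, q, x, z }.
elsepart ::= epsilon contributes epsilon.
elsepart ::= c elsepart contributes {c}.
Union: FIRST(elsepart) = { c, n, q, x, z, epsilon }.

{ c, n, q, x, z, epsilon }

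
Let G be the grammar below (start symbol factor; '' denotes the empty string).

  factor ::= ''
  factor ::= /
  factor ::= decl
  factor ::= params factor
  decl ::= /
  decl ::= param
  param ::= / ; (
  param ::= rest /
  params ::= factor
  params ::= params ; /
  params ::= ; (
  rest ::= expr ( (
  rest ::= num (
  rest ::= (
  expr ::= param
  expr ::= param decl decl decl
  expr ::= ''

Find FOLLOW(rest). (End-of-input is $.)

{ / }

In param ::= rest /: add FIRST(/) = { / }.
Union: FOLLOW(rest) = { / }.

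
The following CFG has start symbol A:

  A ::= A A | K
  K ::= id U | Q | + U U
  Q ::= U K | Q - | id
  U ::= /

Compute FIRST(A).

{ +, /, id }

From A ::= A A: add FIRST(A) = { +, /, id }.
From A ::= K: add FIRST(K) = { +, /, id }.
Union: FIRST(A) = { +, /, id }.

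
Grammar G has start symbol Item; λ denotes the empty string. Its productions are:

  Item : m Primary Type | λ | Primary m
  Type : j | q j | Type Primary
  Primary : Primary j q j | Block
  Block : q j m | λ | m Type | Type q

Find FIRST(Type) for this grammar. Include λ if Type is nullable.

Type : j contributes {j}.
Type : q j contributes {q}.
From Type : Type Primary: add FIRST(Type) = { j, q }.
Union: FIRST(Type) = { j, q }.

{ j, q }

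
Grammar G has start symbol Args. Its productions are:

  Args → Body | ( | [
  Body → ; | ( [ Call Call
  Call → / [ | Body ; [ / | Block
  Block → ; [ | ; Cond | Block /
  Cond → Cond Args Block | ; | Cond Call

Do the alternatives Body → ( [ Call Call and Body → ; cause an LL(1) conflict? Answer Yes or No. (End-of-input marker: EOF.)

FIRST(( [ Call Call) = { ( } and FIRST(;) = { ; }.
The FIRST sets are disjoint and neither alternative is nullable — no conflict.

No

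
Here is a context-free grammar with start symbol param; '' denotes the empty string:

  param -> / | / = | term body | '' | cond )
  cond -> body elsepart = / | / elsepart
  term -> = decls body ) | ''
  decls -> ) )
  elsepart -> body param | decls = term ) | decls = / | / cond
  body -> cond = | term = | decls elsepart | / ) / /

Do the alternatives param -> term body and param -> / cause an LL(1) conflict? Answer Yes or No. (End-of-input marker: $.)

Yes

FIRST(term body) = { ), /, = } and FIRST(/) = { / }.
Both contain /, so the two alternatives are not disjoint — LL(1) conflict.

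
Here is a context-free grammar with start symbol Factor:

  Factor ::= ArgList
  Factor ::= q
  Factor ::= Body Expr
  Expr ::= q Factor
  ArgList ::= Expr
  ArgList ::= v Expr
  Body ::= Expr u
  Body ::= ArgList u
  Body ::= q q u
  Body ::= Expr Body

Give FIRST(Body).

{ q, v }

From Body ::= Expr u: add FIRST(Expr) = { q }.
From Body ::= ArgList u: add FIRST(ArgList) = { q, v }.
Body ::= q q u contributes {q}.
From Body ::= Expr Body: add FIRST(Expr) = { q }.
Union: FIRST(Body) = { q, v }.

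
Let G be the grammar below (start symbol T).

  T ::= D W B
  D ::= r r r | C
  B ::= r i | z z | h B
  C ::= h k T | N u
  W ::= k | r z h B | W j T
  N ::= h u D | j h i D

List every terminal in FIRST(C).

C ::= h k T contributes {h}.
From C ::= N u: add FIRST(N) = { h, j }.
Union: FIRST(C) = { h, j }.

{ h, j }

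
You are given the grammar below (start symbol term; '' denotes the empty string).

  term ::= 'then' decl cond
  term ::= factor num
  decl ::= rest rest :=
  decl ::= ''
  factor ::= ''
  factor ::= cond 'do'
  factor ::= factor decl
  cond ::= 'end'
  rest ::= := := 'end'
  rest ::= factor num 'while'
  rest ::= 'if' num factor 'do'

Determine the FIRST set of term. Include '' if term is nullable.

{ 'end', 'if', 'then', :=, num }

term ::= 'then' decl cond contributes {'then'}.
From term ::= factor num: factor nullable, take FIRST(factor) ∪ {num} = { 'end', 'if', :=, num }.
Union: FIRST(term) = { 'end', 'if', 'then', :=, num }.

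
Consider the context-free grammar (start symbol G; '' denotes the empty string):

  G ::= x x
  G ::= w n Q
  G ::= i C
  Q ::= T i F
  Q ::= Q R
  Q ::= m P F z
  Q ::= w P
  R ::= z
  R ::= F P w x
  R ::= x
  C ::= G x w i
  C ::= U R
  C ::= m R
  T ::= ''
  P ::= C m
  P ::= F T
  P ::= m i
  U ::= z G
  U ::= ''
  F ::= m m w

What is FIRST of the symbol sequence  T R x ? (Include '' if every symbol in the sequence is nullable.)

Add FIRST(T)\{''} = {  }; T is nullable, continue.
Add FIRST(R) = { m, x, z }; R is not nullable, stop.

{ m, x, z }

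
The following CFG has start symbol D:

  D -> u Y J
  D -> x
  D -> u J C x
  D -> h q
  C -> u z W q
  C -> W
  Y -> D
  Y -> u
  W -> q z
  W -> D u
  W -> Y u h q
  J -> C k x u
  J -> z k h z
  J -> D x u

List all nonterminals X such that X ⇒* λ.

{ } (none)

No nonterminal has an empty production or an RHS whose symbols are all nullable.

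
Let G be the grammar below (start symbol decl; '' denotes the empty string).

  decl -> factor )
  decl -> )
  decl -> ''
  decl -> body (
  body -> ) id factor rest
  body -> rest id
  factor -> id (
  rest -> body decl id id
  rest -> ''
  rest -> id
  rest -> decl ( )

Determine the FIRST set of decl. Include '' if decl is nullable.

From decl -> factor ): add FIRST(factor) = { id }.
decl -> ) contributes {)}.
decl -> '' contributes ''.
From decl -> body (: add FIRST(body) = { (, ), id }.
Union: FIRST(decl) = { (, ), id, '' }.

{ (, ), id, '' }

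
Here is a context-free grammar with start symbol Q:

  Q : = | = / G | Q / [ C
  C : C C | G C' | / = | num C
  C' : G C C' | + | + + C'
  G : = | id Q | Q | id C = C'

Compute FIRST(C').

{ +, =, id }

From C' : G C C': add FIRST(G) = { =, id }.
C' : + contributes {+}.
C' : + + C' contributes {+}.
Union: FIRST(C') = { +, =, id }.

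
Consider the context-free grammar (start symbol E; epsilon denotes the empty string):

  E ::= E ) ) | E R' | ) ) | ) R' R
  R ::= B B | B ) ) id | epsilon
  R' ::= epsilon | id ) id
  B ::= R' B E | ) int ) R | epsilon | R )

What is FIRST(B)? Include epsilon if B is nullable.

From B ::= R' B E: R', B nullable, take FIRST(R') ∪ FIRST(B) ∪ FIRST(E) = { ), id }.
B ::= ) int ) R contributes {)}.
B ::= epsilon contributes epsilon.
From B ::= R ): R nullable, take FIRST(R) ∪ {)} = { ), id }.
Union: FIRST(B) = { ), id, epsilon }.

{ ), id, epsilon }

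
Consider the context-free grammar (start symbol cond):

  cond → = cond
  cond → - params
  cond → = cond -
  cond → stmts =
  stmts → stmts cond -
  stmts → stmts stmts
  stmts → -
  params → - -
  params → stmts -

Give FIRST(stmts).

From stmts → stmts cond -: add FIRST(stmts) = { - }.
From stmts → stmts stmts: add FIRST(stmts) = { - }.
stmts → - contributes {-}.
Union: FIRST(stmts) = { - }.

{ - }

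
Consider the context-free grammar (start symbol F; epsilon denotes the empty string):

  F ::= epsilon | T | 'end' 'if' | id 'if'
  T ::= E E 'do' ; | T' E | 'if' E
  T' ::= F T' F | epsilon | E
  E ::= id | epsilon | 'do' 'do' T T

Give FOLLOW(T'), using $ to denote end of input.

{ $, 'do', 'end', 'if', id }

In T ::= T' E: add FIRST(E)\{epsilon} = { 'do', id }.
  Since E is nullable, also add FOLLOW(T) = { $, 'do', 'end', 'if', id }.
In T' ::= F T' F: add FIRST(F)\{epsilon} = { 'do', 'end', 'if', id }.
  Since F is nullable, also add FOLLOW(T') = { $, 'do', 'end', 'if', id }.
Union: FOLLOW(T') = { $, 'do', 'end', 'if', id }.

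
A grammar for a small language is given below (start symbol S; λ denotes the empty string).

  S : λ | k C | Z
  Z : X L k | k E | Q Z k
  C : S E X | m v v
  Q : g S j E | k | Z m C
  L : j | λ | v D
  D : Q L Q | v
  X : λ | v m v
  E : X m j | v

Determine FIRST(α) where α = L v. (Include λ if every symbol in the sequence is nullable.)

Add FIRST(L)\{λ} = { j, v }; L is nullable, continue.
v is a terminal; add {v} and stop.

{ j, v }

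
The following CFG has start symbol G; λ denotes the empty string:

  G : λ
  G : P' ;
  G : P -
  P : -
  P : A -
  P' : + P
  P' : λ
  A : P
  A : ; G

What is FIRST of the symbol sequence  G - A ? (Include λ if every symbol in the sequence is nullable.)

{ +, -, ; }

Add FIRST(G)\{λ} = { +, -, ; }; G is nullable, continue.
- is a terminal; add {-} and stop.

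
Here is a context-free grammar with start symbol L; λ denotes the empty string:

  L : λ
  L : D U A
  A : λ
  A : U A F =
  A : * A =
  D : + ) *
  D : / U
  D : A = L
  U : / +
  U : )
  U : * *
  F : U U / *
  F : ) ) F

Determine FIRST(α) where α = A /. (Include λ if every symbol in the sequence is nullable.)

Add FIRST(A)\{λ} = { ), *, / }; A is nullable, continue.
/ is a terminal; add {/} and stop.

{ ), *, / }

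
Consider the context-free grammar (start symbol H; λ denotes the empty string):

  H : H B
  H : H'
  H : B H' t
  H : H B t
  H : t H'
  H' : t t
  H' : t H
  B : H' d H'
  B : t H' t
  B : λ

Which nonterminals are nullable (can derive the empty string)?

Directly nullable (have an λ-production): B.
No other nonterminal has a production whose RHS symbols are all nullable.

{ B }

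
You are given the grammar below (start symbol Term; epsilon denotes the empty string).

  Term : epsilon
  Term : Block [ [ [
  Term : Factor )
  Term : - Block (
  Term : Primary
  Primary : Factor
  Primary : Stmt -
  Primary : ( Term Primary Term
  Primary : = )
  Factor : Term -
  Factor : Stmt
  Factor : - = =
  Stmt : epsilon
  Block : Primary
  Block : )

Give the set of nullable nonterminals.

Directly nullable (have an epsilon-production): Term, Stmt.
Block : Primary with every symbol nullable, so Block is nullable.
Primary : Factor with every symbol nullable, so Primary is nullable.
Factor : Stmt with every symbol nullable, so Factor is nullable.

{ Block, Factor, Primary, Stmt, Term }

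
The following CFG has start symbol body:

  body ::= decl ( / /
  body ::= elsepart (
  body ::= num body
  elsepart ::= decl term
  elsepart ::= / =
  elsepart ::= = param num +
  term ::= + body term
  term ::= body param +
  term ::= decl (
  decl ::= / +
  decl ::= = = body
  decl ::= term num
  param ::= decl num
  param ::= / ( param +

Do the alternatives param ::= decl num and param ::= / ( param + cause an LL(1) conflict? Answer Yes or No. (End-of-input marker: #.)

FIRST(decl num) = { +, /, =, num } and FIRST(/ ( param +) = { / }.
Both contain /, so the two alternatives are not disjoint — LL(1) conflict.

Yes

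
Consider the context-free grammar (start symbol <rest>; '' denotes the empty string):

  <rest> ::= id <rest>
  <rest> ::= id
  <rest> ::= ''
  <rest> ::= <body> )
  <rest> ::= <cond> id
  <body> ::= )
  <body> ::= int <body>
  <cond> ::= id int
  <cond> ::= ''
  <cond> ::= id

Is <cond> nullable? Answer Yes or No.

<cond> has an ''-production, so <cond> ⇒ ''.

Yes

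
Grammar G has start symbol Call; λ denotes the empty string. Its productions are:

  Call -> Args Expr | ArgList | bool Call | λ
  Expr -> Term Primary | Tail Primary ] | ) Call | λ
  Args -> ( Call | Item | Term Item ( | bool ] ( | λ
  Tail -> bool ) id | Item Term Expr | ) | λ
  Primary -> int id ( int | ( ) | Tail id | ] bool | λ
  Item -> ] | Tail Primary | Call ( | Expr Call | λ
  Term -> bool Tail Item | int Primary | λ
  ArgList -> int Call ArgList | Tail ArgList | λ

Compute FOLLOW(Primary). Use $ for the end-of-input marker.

In Expr -> Term Primary: Primary is at the end, add FOLLOW(Expr) = { $, (, ), ], bool, id, int }.
In Expr -> Tail Primary ]: add FIRST(]) = { ] }.
In Item -> Tail Primary: Primary is at the end, add FOLLOW(Item) = { $, (, ), ], bool, id, int }.
In Term -> int Primary: Primary is at the end, add FOLLOW(Term) = { $, (, ), ], bool, id, int }.
Union: FOLLOW(Primary) = { $, (, ), ], bool, id, int }.

{ $, (, ), ], bool, id, int }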